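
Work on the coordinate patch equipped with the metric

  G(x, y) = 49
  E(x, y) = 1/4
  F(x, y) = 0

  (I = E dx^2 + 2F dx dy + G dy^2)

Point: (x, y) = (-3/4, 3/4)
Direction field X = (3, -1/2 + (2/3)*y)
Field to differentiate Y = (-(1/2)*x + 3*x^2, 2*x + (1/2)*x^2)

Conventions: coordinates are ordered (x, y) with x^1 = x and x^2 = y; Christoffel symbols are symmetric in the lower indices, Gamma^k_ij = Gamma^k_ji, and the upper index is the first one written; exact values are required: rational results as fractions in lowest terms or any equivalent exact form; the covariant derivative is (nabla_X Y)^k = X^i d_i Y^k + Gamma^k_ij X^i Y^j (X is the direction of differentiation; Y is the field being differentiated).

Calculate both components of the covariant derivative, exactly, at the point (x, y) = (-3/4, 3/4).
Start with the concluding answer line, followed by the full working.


Answer: (nabla_X Y)^x = -15, (nabla_X Y)^y = 15/4

E = 1/4, F = 0, G = 49 at the point
E_x = 0, E_y = 0, F_x = 0, F_y = 0, G_x = 0, G_y = 0
EG - F^2 = 49/4;  g^inv = (4/49) * [[49, 0], [0, 1/4]]
first-kind symbols [ij,l] = (1/2)(d_i g_jl + d_j g_il - d_l g_ij): [xx,x] = E_x/2 = 0, [xx,y] = F_x - E_y/2 = 0, [xy,x] = E_y/2 = 0, [xy,y] = G_x/2 = 0, [yy,x] = F_y - G_x/2 = 0, [yy,y] = G_y/2 = 0
Gamma^x_ij = (G*[ij,x] - F*[ij,y])/(EG - F^2), Gamma^y_ij = (E*[ij,y] - F*[ij,x])/(EG - F^2)
Gamma_xxx = 0, Gamma_xxy = 0, Gamma_xyy = 0, Gamma_yxx = 0, Gamma_yxy = 0, Gamma_yyy = 0
X = (3, 0), Y = (33/16, -39/32) at the point


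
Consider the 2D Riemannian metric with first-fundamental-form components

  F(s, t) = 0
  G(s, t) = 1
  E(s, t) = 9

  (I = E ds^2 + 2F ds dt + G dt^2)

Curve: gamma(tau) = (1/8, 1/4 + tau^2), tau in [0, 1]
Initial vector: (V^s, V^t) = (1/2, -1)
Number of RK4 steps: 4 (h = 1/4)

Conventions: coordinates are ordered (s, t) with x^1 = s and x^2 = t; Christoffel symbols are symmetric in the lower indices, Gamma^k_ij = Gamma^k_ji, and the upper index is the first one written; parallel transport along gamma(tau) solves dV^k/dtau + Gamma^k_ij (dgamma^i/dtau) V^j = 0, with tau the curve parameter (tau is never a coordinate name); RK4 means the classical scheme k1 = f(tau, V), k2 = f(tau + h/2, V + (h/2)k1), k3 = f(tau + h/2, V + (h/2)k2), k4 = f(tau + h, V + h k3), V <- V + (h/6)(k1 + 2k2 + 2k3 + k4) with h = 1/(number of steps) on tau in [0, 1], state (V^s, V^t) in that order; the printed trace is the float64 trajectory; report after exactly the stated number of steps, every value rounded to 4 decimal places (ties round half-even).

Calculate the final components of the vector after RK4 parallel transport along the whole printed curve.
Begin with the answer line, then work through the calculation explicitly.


Answer: V^s = 0.5000, V^t = -1.0000

gamma'(tau) = (0, 2*tau); f(tau, V)^k = -Gamma^k_ij(gamma(tau)) gamma'^i(tau) V^j; h = 1/4; intermediate values shown to 6 dp
curve data and Christoffel symbols at the stage parameters:
  tau = 0.000000: gamma = (0.125000, 0.250000), gamma' = (0.000000, 0.000000); Gamma_sss = 0.000000, Gamma_sst = 0.000000, Gamma_stt = 0.000000, Gamma_tss = 0.000000, Gamma_tst = 0.000000, Gamma_ttt = 0.000000
  tau = 0.125000: gamma = (0.125000, 0.265625), gamma' = (0.000000, 0.250000); Gamma_sss = 0.000000, Gamma_sst = 0.000000, Gamma_stt = 0.000000, Gamma_tss = 0.000000, Gamma_tst = 0.000000, Gamma_ttt = 0.000000
  tau = 0.250000: gamma = (0.125000, 0.312500), gamma' = (0.000000, 0.500000); Gamma_sss = 0.000000, Gamma_sst = 0.000000, Gamma_stt = 0.000000, Gamma_tss = 0.000000, Gamma_tst = 0.000000, Gamma_ttt = 0.000000
  tau = 0.375000: gamma = (0.125000, 0.390625), gamma' = (0.000000, 0.750000); Gamma_sss = 0.000000, Gamma_sst = 0.000000, Gamma_stt = 0.000000, Gamma_tss = 0.000000, Gamma_tst = 0.000000, Gamma_ttt = 0.000000
  tau = 0.500000: gamma = (0.125000, 0.500000), gamma' = (0.000000, 1.000000); Gamma_sss = 0.000000, Gamma_sst = 0.000000, Gamma_stt = 0.000000, Gamma_tss = 0.000000, Gamma_tst = 0.000000, Gamma_ttt = 0.000000
  tau = 0.625000: gamma = (0.125000, 0.640625), gamma' = (0.000000, 1.250000); Gamma_sss = 0.000000, Gamma_sst = 0.000000, Gamma_stt = 0.000000, Gamma_tss = 0.000000, Gamma_tst = 0.000000, Gamma_ttt = 0.000000
  tau = 0.750000: gamma = (0.125000, 0.812500), gamma' = (0.000000, 1.500000); Gamma_sss = 0.000000, Gamma_sst = 0.000000, Gamma_stt = 0.000000, Gamma_tss = 0.000000, Gamma_tst = 0.000000, Gamma_ttt = 0.000000
  tau = 0.875000: gamma = (0.125000, 1.015625), gamma' = (0.000000, 1.750000); Gamma_sss = 0.000000, Gamma_sst = 0.000000, Gamma_stt = 0.000000, Gamma_tss = 0.000000, Gamma_tst = 0.000000, Gamma_ttt = 0.000000
  tau = 1.000000: gamma = (0.125000, 1.250000), gamma' = (0.000000, 2.000000); Gamma_sss = 0.000000, Gamma_sst = 0.000000, Gamma_stt = 0.000000, Gamma_tss = 0.000000, Gamma_tst = 0.000000, Gamma_ttt = 0.000000
step 0: V^s = 0.5000, V^t = -1.0000
step 1: k1 = (0.000000, 0.000000), k2 = (0.000000, 0.000000), k3 = (0.000000, 0.000000), k4 = (0.000000, 0.000000); V <- V + (h/6)(k1 + 2k2 + 2k3 + k4): V^s = 0.5000, V^t = -1.0000
step 2: k1 = (0.000000, 0.000000), k2 = (0.000000, 0.000000), k3 = (0.000000, 0.000000), k4 = (0.000000, 0.000000); V <- V + (h/6)(k1 + 2k2 + 2k3 + k4): V^s = 0.5000, V^t = -1.0000
step 3: k1 = (0.000000, 0.000000), k2 = (0.000000, 0.000000), k3 = (0.000000, 0.000000), k4 = (0.000000, 0.000000); V <- V + (h/6)(k1 + 2k2 + 2k3 + k4): V^s = 0.5000, V^t = -1.0000
step 4: k1 = (0.000000, 0.000000), k2 = (0.000000, 0.000000), k3 = (0.000000, 0.000000), k4 = (0.000000, 0.000000); V <- V + (h/6)(k1 + 2k2 + 2k3 + k4): V^s = 0.5000, V^t = -1.0000


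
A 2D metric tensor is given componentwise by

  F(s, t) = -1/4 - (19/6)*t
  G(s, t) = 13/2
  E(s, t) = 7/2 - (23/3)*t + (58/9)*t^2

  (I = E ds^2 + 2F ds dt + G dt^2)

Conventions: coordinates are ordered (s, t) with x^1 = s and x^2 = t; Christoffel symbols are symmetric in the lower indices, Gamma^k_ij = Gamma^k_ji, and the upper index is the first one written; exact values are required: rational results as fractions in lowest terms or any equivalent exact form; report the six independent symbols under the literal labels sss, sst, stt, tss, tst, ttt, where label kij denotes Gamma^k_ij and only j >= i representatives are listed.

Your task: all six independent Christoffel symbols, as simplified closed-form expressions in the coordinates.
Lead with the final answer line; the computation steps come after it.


Answer: Gamma_sss = (-8816*t^2 + 4548*t + 414)/(13764*t^2 - 22212*t + 9801), Gamma_sst = (6032*t - 3588)/(4588*t^2 - 7404*t + 3267), Gamma_stt = -2964/(4588*t^2 - 7404*t + 3267), Gamma_tss = (-53824*t^3 + 96048*t^2 - 67320*t + 17388)/(41292*t^2 - 66636*t + 29403), Gamma_tst = (8816*t^2 - 4548*t - 414)/(13764*t^2 - 22212*t + 9801), Gamma_ttt = (-1444*t - 114)/(4588*t^2 - 7404*t + 3267)

E = 7/2 - (23/3)*t + (58/9)*t^2; F = -1/4 - (19/6)*t; G = 13/2
Gamma^k_ij = (1/2) g^{kl} (d_i g_jl + d_j g_il - d_l g_ij), with g^inv = (1/(EG-F^2)) [[G, -F], [-F, E]]
first partials: E_s = 0, E_t = -23/3 + (116/9)*t, F_s = 0, F_t = -19/6, G_s = 0, G_t = 0
D = EG - F^2 = 363/16 - (617/12)*t + (1147/36)*t^2
expanded: Gamma^s_ss = (G E_s - 2F F_s + F E_t)/(2D), Gamma^s_st = (G E_t - F G_s)/(2D), Gamma^s_tt = (2G F_t - G G_s - F G_t)/(2D), Gamma^t_ss = (2E F_s - E E_t - F E_s)/(2D), Gamma^t_st = (E G_s - F E_t)/(2D), Gamma^t_tt = (E G_t - 2F F_t + F G_s)/(2D); substitute and cancel common factors


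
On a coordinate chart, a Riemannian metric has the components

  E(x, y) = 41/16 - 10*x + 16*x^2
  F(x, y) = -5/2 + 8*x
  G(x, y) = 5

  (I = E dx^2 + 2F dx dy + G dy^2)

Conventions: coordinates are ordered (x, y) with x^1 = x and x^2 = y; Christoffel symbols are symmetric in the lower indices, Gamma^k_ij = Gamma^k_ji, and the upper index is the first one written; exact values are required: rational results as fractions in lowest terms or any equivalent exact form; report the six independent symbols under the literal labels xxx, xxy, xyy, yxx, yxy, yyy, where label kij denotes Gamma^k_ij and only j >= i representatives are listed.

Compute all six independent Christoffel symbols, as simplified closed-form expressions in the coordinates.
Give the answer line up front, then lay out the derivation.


Answer: Gamma_xxx = (256*x - 80)/(256*x^2 - 160*x + 105), Gamma_xxy = 0, Gamma_xyy = 0, Gamma_yxx = 128/(256*x^2 - 160*x + 105), Gamma_yxy = 0, Gamma_yyy = 0

E = 41/16 - 10*x + 16*x^2; F = -5/2 + 8*x; G = 5
Gamma^k_ij = (1/2) g^{kl} (d_i g_jl + d_j g_il - d_l g_ij), with g^inv = (1/(EG-F^2)) [[G, -F], [-F, E]]
first partials: E_x = -10 + 32*x, E_y = 0, F_x = 8, F_y = 0, G_x = 0, G_y = 0
D = EG - F^2 = 105/16 - 10*x + 16*x^2
expanded: Gamma^x_xx = (G E_x - 2F F_x + F E_y)/(2D), Gamma^x_xy = (G E_y - F G_x)/(2D), Gamma^x_yy = (2G F_y - G G_x - F G_y)/(2D), Gamma^y_xx = (2E F_x - E E_y - F E_x)/(2D), Gamma^y_xy = (E G_x - F E_y)/(2D), Gamma^y_yy = (E G_y - 2F F_y + F G_x)/(2D); substitute and cancel common factors


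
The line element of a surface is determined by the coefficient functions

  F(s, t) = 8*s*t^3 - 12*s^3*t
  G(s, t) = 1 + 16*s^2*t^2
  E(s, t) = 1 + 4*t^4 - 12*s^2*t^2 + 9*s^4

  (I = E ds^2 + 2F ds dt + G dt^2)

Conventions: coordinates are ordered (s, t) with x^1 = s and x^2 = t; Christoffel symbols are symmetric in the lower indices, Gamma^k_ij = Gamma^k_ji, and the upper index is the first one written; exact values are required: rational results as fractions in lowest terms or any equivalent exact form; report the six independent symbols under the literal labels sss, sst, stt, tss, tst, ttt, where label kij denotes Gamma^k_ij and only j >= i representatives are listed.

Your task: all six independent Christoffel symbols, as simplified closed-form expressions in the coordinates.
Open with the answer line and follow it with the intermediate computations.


Answer: Gamma_sss = (18*s^3 - 12*s*t^2)/(9*s^4 + 4*s^2*t^2 + 4*t^4 + 1), Gamma_sst = (-12*s^2*t + 8*t^3)/(9*s^4 + 4*s^2*t^2 + 4*t^4 + 1), Gamma_stt = (-12*s^3 + 8*s*t^2)/(9*s^4 + 4*s^2*t^2 + 4*t^4 + 1), Gamma_tss = -24*s^2*t/(9*s^4 + 4*s^2*t^2 + 4*t^4 + 1), Gamma_tst = 16*s*t^2/(9*s^4 + 4*s^2*t^2 + 4*t^4 + 1), Gamma_ttt = 16*s^2*t/(9*s^4 + 4*s^2*t^2 + 4*t^4 + 1)

E = 1 + 4*t^4 - 12*s^2*t^2 + 9*s^4; F = 8*s*t^3 - 12*s^3*t; G = 1 + 16*s^2*t^2
Gamma^k_ij = (1/2) g^{kl} (d_i g_jl + d_j g_il - d_l g_ij), with g^inv = (1/(EG-F^2)) [[G, -F], [-F, E]]
first partials: E_s = -24*s*t^2 + 36*s^3, E_t = 16*t^3 - 24*s^2*t, F_s = 8*t^3 - 36*s^2*t, F_t = 24*s*t^2 - 12*s^3, G_s = 32*s*t^2, G_t = 32*s^2*t
D = EG - F^2 = 1 + 4*t^4 + 4*s^2*t^2 + 9*s^4
expanded: Gamma^s_ss = (G E_s - 2F F_s + F E_t)/(2D), Gamma^s_st = (G E_t - F G_s)/(2D), Gamma^s_tt = (2G F_t - G G_s - F G_t)/(2D), Gamma^t_ss = (2E F_s - E E_t - F E_s)/(2D), Gamma^t_st = (E G_s - F E_t)/(2D), Gamma^t_tt = (E G_t - 2F F_t + F G_s)/(2D); substitute and cancel common factors


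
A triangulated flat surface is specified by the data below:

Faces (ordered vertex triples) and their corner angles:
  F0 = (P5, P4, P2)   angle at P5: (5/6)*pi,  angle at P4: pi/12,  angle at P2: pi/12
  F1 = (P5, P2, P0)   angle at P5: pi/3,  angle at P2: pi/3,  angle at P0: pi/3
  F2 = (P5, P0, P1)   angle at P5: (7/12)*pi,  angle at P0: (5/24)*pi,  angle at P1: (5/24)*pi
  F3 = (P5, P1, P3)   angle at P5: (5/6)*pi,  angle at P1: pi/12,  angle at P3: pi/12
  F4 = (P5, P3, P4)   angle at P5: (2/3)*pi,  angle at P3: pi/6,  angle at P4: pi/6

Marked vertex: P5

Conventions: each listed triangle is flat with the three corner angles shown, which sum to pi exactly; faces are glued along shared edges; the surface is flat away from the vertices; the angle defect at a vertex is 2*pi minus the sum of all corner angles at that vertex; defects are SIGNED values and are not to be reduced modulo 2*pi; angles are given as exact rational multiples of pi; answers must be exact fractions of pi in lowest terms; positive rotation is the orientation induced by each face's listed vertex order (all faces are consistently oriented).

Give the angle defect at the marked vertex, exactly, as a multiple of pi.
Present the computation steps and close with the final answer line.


Sum of corner angles at P5: (13/4)*pi
defect = 2*pi - (13/4)*pi

Answer: defect(P5) = (-5/4)*pi


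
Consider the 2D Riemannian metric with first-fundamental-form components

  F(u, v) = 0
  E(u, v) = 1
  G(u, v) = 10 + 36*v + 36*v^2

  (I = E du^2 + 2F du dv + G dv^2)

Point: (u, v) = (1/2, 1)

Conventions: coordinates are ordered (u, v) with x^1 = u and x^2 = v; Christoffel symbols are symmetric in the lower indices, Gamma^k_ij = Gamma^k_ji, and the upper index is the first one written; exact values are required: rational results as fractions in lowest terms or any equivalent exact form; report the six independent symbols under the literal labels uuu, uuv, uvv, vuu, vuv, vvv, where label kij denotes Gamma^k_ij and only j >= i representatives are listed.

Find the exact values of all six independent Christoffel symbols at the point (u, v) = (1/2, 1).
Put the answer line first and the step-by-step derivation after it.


Answer: Gamma_uuu = 0, Gamma_uuv = 0, Gamma_uvv = 0, Gamma_vuu = 0, Gamma_vuv = 0, Gamma_vvv = 27/41

E = 1, F = 0, G = 82 at the point
E_u = 0, E_v = 0, F_u = 0, F_v = 0, G_u = 0, G_v = 108
EG - F^2 = 82;  g^inv = (1/82) * [[82, 0], [0, 1]]
first-kind symbols [ij,l] = (1/2)(d_i g_jl + d_j g_il - d_l g_ij): [uu,u] = E_u/2 = 0, [uu,v] = F_u - E_v/2 = 0, [uv,u] = E_v/2 = 0, [uv,v] = G_u/2 = 0, [vv,u] = F_v - G_u/2 = 0, [vv,v] = G_v/2 = 54
Gamma^u_ij = (G*[ij,u] - F*[ij,v])/(EG - F^2), Gamma^v_ij = (E*[ij,v] - F*[ij,u])/(EG - F^2)


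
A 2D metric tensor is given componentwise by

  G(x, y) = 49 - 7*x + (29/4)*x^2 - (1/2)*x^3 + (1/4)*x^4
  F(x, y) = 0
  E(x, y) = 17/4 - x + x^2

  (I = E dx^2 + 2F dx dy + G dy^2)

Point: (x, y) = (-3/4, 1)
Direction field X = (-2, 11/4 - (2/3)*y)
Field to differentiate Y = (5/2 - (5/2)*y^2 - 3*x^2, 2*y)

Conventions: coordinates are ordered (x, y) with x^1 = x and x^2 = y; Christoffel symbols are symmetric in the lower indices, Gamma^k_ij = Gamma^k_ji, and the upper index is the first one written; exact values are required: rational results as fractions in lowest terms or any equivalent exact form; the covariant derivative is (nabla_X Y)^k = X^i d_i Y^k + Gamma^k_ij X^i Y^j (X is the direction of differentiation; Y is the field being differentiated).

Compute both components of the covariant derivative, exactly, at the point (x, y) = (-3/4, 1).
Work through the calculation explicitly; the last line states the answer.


E = 89/16, F = 0, G = 60025/1024 at the point
E_x = -5/2, E_y = 0, F_x = 0, F_y = 0, G_x = -1225/64, G_y = 0
EG - F^2 = 5342225/16384;  g^inv = (16384/5342225) * [[60025/1024, 0], [0, 89/16]]
first-kind symbols [ij,l] = (1/2)(d_i g_jl + d_j g_il - d_l g_ij): [xx,x] = E_x/2 = -5/4, [xx,y] = F_x - E_y/2 = 0, [xy,x] = E_y/2 = 0, [xy,y] = G_x/2 = -1225/128, [yy,x] = F_y - G_x/2 = 1225/128, [yy,y] = G_y/2 = 0
Gamma^x_ij = (G*[ij,x] - F*[ij,y])/(EG - F^2), Gamma^y_ij = (E*[ij,y] - F*[ij,x])/(EG - F^2)
Gamma_xxx = -20/89, Gamma_xxy = 0, Gamma_xyy = 1225/712, Gamma_yxx = 0, Gamma_yxy = -8/49, Gamma_yyy = 0
X = (-2, 25/12), Y = (-27/16, 2) at the point

Answer: (nabla_X Y)^x = -18521/1424, (nabla_X Y)^y = 6343/1176


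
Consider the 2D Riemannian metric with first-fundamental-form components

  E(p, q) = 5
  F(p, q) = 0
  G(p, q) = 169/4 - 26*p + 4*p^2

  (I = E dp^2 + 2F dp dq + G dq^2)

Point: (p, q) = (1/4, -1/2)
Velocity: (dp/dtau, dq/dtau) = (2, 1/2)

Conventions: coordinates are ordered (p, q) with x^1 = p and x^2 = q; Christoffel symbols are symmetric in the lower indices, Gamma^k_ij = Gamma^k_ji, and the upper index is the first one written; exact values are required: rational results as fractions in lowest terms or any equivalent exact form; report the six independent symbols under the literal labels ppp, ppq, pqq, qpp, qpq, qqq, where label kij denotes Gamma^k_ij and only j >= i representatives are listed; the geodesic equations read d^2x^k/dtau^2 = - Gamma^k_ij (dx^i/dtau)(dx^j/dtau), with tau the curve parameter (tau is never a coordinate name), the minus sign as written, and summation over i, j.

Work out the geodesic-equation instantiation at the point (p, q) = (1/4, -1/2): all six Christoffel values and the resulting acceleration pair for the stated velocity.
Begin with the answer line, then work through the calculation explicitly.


Answer: Gamma_ppp = 0, Gamma_ppq = 0, Gamma_pqq = 12/5, Gamma_qpp = 0, Gamma_qpq = -1/3, Gamma_qqq = 0; accelerations (d^2p/dtau^2, d^2q/dtau^2) = (-3/5, 2/3)

E = 5, F = 0, G = 36 at the point
E_p = 0, E_q = 0, F_p = 0, F_q = 0, G_p = -24, G_q = 0
EG - F^2 = 180;  g^inv = (1/180) * [[36, 0], [0, 5]]
first-kind symbols [ij,l] = (1/2)(d_i g_jl + d_j g_il - d_l g_ij): [pp,p] = E_p/2 = 0, [pp,q] = F_p - E_q/2 = 0, [pq,p] = E_q/2 = 0, [pq,q] = G_p/2 = -12, [qq,p] = F_q - G_p/2 = 12, [qq,q] = G_q/2 = 0
Gamma^p_ij = (G*[ij,p] - F*[ij,q])/(EG - F^2), Gamma^q_ij = (E*[ij,q] - F*[ij,p])/(EG - F^2)
Gamma_ppp = 0, Gamma_ppq = 0, Gamma_pqq = 12/5, Gamma_qpp = 0, Gamma_qpq = -1/3, Gamma_qqq = 0
d^2p/dtau^2 = -(Gamma_ppp*(2)^2 + 2*Gamma_ppq*(2)*(1/2) + Gamma_pqq*(1/2)^2) = -3/5
d^2q/dtau^2 = -(Gamma_qpp*(2)^2 + 2*Gamma_qpq*(2)*(1/2) + Gamma_qqq*(1/2)^2) = 2/3


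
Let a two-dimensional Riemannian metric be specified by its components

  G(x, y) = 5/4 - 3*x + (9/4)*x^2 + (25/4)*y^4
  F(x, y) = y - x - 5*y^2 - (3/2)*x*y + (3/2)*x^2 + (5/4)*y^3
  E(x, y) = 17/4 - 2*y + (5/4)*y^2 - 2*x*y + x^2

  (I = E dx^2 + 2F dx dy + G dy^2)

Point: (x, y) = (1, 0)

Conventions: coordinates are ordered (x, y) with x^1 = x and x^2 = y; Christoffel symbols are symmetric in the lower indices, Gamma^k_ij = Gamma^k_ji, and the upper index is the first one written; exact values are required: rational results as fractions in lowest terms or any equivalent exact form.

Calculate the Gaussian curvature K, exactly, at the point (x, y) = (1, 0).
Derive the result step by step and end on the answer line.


E = 21/4, F = 1/2, G = 1/2, EG - F^2 = 19/8 at the point
E_x = 2, E_y = -4, F_x = 2, F_y = -1/2, G_x = 3/2, G_y = 0
E_yy = 5/2, F_xy = -3/2, G_xx = 9/2
Evaluate Brioschi's two determinant matrices M1, M2 and divide by (EG - F^2)^2.
M1 = [[-E_yy/2 + F_xy - G_xx/2, E_x/2, F_x - E_y/2], [F_y - G_x/2, E, F], [G_y/2, F, G]] = [[-5, 1, 4], [-5/4, 21/4, 1/2], [0, 1/2, 1/2]]; det M1 = -55/4
M2 = [[0, E_y/2, G_x/2], [E_y/2, E, F], [G_x/2, F, G]] = [[0, -2, 3/4], [-2, 21/4, 1/2], [3/4, 1/2, 1/2]]; det M2 = -413/64
det M1 - det M2 = -467/64; K = -467/64 / (19/8)^2 = -467/361

Answer: K = -467/361


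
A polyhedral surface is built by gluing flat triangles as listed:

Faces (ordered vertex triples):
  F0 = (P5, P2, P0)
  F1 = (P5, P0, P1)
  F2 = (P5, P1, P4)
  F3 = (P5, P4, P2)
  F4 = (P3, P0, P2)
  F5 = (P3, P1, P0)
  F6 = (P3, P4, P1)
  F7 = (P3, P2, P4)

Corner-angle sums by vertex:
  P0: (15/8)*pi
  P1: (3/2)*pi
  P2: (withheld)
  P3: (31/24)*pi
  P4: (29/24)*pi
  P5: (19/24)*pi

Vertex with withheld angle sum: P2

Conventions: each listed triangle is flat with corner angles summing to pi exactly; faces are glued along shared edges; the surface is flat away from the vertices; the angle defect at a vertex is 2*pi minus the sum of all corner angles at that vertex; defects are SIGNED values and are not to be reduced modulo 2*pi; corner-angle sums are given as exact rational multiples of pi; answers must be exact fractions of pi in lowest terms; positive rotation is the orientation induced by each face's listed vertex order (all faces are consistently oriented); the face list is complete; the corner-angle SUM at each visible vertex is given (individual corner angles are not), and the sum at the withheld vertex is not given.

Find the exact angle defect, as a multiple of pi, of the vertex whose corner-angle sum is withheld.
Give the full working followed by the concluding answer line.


V = 6, E = 12, F = 8; chi = V - E + F = 2
Gauss-Bonnet: total defect = 2*pi*chi = 4*pi; visible defects sum to (10/3)*pi

Answer: defect(P2) = (2/3)*pi


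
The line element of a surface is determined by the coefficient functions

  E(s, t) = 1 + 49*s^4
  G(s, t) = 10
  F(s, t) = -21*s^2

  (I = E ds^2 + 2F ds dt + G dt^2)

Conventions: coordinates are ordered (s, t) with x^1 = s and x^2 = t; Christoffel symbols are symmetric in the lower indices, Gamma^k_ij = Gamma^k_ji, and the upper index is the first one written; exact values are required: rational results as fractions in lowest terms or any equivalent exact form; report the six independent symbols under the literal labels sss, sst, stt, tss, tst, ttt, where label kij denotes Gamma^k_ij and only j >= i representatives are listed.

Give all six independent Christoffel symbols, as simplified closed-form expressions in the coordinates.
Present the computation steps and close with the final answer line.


E = 1 + 49*s^4; F = -21*s^2; G = 10
Gamma^k_ij = (1/2) g^{kl} (d_i g_jl + d_j g_il - d_l g_ij), with g^inv = (1/(EG-F^2)) [[G, -F], [-F, E]]
first partials: E_s = 196*s^3, E_t = 0, F_s = -42*s, F_t = 0, G_s = 0, G_t = 0
D = EG - F^2 = 10 + 49*s^4
expanded: Gamma^s_ss = (G E_s - 2F F_s + F E_t)/(2D), Gamma^s_st = (G E_t - F G_s)/(2D), Gamma^s_tt = (2G F_t - G G_s - F G_t)/(2D), Gamma^t_ss = (2E F_s - E E_t - F E_s)/(2D), Gamma^t_st = (E G_s - F E_t)/(2D), Gamma^t_tt = (E G_t - 2F F_t + F G_s)/(2D); substitute and cancel common factors

Answer: Gamma_sss = 98*s^3/(49*s^4 + 10), Gamma_sst = 0, Gamma_stt = 0, Gamma_tss = -42*s/(49*s^4 + 10), Gamma_tst = 0, Gamma_ttt = 0


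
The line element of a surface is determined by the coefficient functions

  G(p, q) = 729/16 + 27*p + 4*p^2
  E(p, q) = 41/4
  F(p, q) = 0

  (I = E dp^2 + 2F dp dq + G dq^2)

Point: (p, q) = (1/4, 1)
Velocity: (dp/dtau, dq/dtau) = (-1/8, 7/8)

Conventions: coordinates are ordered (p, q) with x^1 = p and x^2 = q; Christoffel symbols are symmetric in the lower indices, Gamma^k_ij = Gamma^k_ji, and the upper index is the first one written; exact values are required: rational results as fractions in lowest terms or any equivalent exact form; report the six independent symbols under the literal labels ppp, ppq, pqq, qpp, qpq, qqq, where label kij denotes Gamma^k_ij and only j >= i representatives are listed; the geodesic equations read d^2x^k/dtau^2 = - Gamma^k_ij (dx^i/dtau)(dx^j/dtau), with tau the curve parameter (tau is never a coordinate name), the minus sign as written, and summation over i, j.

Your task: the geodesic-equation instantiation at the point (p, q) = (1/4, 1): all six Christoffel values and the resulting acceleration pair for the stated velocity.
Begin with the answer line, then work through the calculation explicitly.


Answer: Gamma_ppp = 0, Gamma_ppq = 0, Gamma_pqq = -58/41, Gamma_qpp = 0, Gamma_qpq = 8/29, Gamma_qqq = 0; accelerations (d^2p/dtau^2, d^2q/dtau^2) = (1421/1312, 7/116)

E = 41/4, F = 0, G = 841/16 at the point
E_p = 0, E_q = 0, F_p = 0, F_q = 0, G_p = 29, G_q = 0
EG - F^2 = 34481/64;  g^inv = (64/34481) * [[841/16, 0], [0, 41/4]]
first-kind symbols [ij,l] = (1/2)(d_i g_jl + d_j g_il - d_l g_ij): [pp,p] = E_p/2 = 0, [pp,q] = F_p - E_q/2 = 0, [pq,p] = E_q/2 = 0, [pq,q] = G_p/2 = 29/2, [qq,p] = F_q - G_p/2 = -29/2, [qq,q] = G_q/2 = 0
Gamma^p_ij = (G*[ij,p] - F*[ij,q])/(EG - F^2), Gamma^q_ij = (E*[ij,q] - F*[ij,p])/(EG - F^2)
Gamma_ppp = 0, Gamma_ppq = 0, Gamma_pqq = -58/41, Gamma_qpp = 0, Gamma_qpq = 8/29, Gamma_qqq = 0
d^2p/dtau^2 = -(Gamma_ppp*(-1/8)^2 + 2*Gamma_ppq*(-1/8)*(7/8) + Gamma_pqq*(7/8)^2) = 1421/1312
d^2q/dtau^2 = -(Gamma_qpp*(-1/8)^2 + 2*Gamma_qpq*(-1/8)*(7/8) + Gamma_qqq*(7/8)^2) = 7/116


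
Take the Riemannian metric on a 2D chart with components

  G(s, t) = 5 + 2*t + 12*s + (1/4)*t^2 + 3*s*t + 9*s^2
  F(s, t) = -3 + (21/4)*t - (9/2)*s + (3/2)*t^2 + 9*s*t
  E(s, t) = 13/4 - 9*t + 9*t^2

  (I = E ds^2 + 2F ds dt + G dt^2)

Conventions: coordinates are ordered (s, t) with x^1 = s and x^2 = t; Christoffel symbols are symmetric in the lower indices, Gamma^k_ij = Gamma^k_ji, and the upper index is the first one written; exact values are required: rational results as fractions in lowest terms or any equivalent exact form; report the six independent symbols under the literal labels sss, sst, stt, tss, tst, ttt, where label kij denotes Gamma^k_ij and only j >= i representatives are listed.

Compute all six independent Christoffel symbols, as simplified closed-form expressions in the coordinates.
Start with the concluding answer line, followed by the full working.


Answer: Gamma_sss = 0, Gamma_sst = (36*t - 18)/(36*s^2 + 12*s*t + 48*s + 37*t^2 - 28*t + 29), Gamma_stt = (6*t - 3)/(36*s^2 + 12*s*t + 48*s + 37*t^2 - 28*t + 29), Gamma_tss = 0, Gamma_tst = (36*s + 6*t + 24)/(36*s^2 + 12*s*t + 48*s + 37*t^2 - 28*t + 29), Gamma_ttt = (6*s + t + 4)/(36*s^2 + 12*s*t + 48*s + 37*t^2 - 28*t + 29)

E = 13/4 - 9*t + 9*t^2; F = -3 + (21/4)*t - (9/2)*s + (3/2)*t^2 + 9*s*t; G = 5 + 2*t + 12*s + (1/4)*t^2 + 3*s*t + 9*s^2
Gamma^k_ij = (1/2) g^{kl} (d_i g_jl + d_j g_il - d_l g_ij), with g^inv = (1/(EG-F^2)) [[G, -F], [-F, E]]
first partials: E_s = 0, E_t = -9 + 18*t, F_s = -9/2 + 9*t, F_t = 21/4 + 3*t + 9*s, G_s = 12 + 3*t + 18*s, G_t = 2 + (1/2)*t + 3*s
D = EG - F^2 = 29/4 - 7*t + 12*s + (37/4)*t^2 + 3*s*t + 9*s^2
expanded: Gamma^s_ss = (G E_s - 2F F_s + F E_t)/(2D), Gamma^s_st = (G E_t - F G_s)/(2D), Gamma^s_tt = (2G F_t - G G_s - F G_t)/(2D), Gamma^t_ss = (2E F_s - E E_t - F E_s)/(2D), Gamma^t_st = (E G_s - F E_t)/(2D), Gamma^t_tt = (E G_t - 2F F_t + F G_s)/(2D); substitute and cancel common factors


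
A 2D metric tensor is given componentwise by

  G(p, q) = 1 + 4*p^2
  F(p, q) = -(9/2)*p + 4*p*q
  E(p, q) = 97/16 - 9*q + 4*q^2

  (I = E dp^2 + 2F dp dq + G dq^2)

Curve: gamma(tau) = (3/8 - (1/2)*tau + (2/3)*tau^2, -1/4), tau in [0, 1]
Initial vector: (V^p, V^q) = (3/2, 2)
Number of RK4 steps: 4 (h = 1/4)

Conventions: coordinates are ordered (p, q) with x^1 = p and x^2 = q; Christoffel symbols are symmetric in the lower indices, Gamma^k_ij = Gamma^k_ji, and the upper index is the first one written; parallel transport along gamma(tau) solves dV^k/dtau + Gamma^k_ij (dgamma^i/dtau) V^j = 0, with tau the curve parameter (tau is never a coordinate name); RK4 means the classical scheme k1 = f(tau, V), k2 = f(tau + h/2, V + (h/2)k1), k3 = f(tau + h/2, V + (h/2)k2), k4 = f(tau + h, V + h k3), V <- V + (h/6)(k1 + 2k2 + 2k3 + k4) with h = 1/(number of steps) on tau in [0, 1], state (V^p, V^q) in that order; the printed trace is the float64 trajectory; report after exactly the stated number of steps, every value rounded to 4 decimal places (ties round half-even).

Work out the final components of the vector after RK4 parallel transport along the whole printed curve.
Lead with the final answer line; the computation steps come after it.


Answer: V^p = 1.6919, V^q = 1.9362

gamma'(tau) = (-1/2 + (4/3)*tau, 0); f(tau, V)^k = -Gamma^k_ij(gamma(tau)) gamma'^i(tau) V^j; h = 1/4; intermediate values shown to 6 dp
curve data and Christoffel symbols at the stage parameters:
  tau = 0.000000: gamma = (0.375000, -0.250000), gamma' = (-0.500000, 0.000000); Gamma_ppp = 0.000000, Gamma_ppq = -0.602740, Gamma_pqq = 0.000000, Gamma_qpp = 0.000000, Gamma_qpq = 0.164384, Gamma_qqq = 0.000000
  tau = 0.125000: gamma = (0.322917, -0.250000), gamma' = (-0.333333, 0.000000); Gamma_ppp = 0.000000, Gamma_ppq = -0.612499, Gamma_pqq = 0.000000, Gamma_qpp = 0.000000, Gamma_qpq = 0.143845, Gamma_qqq = 0.000000
  tau = 0.250000: gamma = (0.291667, -0.250000), gamma' = (-0.166667, 0.000000); Gamma_ppp = 0.000000, Gamma_ppq = -0.617785, Gamma_pqq = 0.000000, Gamma_qpp = 0.000000, Gamma_qpq = 0.131045, Gamma_qqq = 0.000000
  tau = 0.375000: gamma = (0.281250, -0.250000), gamma' = (0.000000, 0.000000); Gamma_ppp = 0.000000, Gamma_ppq = -0.619446, Gamma_pqq = 0.000000, Gamma_qpp = 0.000000, Gamma_qpq = 0.126705, Gamma_qqq = 0.000000
  tau = 0.500000: gamma = (0.291667, -0.250000), gamma' = (0.166667, 0.000000); Gamma_ppp = 0.000000, Gamma_ppq = -0.617785, Gamma_pqq = 0.000000, Gamma_qpp = 0.000000, Gamma_qpq = 0.131045, Gamma_qqq = 0.000000
  tau = 0.625000: gamma = (0.322917, -0.250000), gamma' = (0.333333, 0.000000); Gamma_ppp = 0.000000, Gamma_ppq = -0.612499, Gamma_pqq = 0.000000, Gamma_qpp = 0.000000, Gamma_qpq = 0.143845, Gamma_qqq = 0.000000
  tau = 0.750000: gamma = (0.375000, -0.250000), gamma' = (0.500000, 0.000000); Gamma_ppp = 0.000000, Gamma_ppq = -0.602740, Gamma_pqq = 0.000000, Gamma_qpp = 0.000000, Gamma_qpq = 0.164384, Gamma_qqq = 0.000000
  tau = 0.875000: gamma = (0.447917, -0.250000), gamma' = (0.666667, 0.000000); Gamma_ppp = 0.000000, Gamma_ppq = -0.587292, Gamma_pqq = 0.000000, Gamma_qpp = 0.000000, Gamma_qpq = 0.191315, Gamma_qqq = 0.000000
  tau = 1.000000: gamma = (0.541667, -0.250000), gamma' = (0.833333, 0.000000); Gamma_ppp = 0.000000, Gamma_ppq = -0.564907, Gamma_pqq = 0.000000, Gamma_qpp = 0.000000, Gamma_qpq = 0.222539, Gamma_qqq = 0.000000
step 0: V^p = 1.5000, V^q = 2.0000
step 1: k1 = (-0.602740, 0.164384), k2 = (-0.412528, 0.096882), k3 = (-0.410805, 0.096477), k4 = (-0.208412, 0.044209); V <- V + (h/6)(k1 + 2k2 + 2k3 + k4): V^p = 1.3976, V^q = 2.0248
step 2: k1 = (-0.208482, 0.044224), k2 = (0.000000, 0.000000), k3 = (0.000000, 0.000000), k4 = (0.208482, -0.044224); V <- V + (h/6)(k1 + 2k2 + 2k3 + k4): V^p = 1.3976, V^q = 2.0248
step 3: k1 = (0.208482, -0.044224), k2 = (0.412269, -0.096821), k3 = (0.410926, -0.096505), k4 = (0.602944, -0.164439); V <- V + (h/6)(k1 + 2k2 + 2k3 + k4): V^p = 1.5000, V^q = 2.0000
step 4: k1 = (0.602740, -0.164384), k2 = (0.775011, -0.252466), k3 = (0.770700, -0.251061), k4 = (0.911965, -0.359259); V <- V + (h/6)(k1 + 2k2 + 2k3 + k4): V^p = 1.6919, V^q = 1.9362


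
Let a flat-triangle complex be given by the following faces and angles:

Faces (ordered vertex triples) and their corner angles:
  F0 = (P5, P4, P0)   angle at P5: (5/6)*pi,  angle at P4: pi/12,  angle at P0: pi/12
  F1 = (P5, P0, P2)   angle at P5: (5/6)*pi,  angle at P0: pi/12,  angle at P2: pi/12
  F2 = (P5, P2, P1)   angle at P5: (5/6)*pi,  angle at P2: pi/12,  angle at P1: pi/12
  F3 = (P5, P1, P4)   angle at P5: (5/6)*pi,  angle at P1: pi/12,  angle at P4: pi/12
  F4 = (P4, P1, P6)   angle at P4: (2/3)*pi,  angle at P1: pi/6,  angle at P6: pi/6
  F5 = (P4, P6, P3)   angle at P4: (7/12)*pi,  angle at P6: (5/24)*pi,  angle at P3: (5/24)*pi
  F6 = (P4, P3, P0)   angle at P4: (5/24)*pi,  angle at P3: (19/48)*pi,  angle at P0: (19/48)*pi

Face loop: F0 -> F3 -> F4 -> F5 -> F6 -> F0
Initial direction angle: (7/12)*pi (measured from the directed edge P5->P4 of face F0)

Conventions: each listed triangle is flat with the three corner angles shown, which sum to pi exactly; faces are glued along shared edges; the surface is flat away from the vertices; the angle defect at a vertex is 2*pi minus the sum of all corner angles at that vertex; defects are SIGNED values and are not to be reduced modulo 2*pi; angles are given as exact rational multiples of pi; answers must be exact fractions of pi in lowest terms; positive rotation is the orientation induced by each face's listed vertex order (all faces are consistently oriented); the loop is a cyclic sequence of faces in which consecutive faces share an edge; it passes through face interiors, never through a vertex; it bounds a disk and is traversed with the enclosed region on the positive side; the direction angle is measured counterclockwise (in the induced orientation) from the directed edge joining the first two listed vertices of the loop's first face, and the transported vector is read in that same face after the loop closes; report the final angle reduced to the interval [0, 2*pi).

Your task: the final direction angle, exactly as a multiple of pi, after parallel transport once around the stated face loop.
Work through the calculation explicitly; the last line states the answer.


enclosed vertex P4: corner angles sum to (13/8)*pi, defect = 2*pi - (13/8)*pi = (3/8)*pi
by Gauss-Bonnet the loop rotates the vector by the enclosed defect sum (positive orientation, mod 2*pi)
final angle = (7/12)*pi + (3/8)*pi = (23/24)*pi (mod 2*pi)

Answer: final direction angle = (23/24)*pi


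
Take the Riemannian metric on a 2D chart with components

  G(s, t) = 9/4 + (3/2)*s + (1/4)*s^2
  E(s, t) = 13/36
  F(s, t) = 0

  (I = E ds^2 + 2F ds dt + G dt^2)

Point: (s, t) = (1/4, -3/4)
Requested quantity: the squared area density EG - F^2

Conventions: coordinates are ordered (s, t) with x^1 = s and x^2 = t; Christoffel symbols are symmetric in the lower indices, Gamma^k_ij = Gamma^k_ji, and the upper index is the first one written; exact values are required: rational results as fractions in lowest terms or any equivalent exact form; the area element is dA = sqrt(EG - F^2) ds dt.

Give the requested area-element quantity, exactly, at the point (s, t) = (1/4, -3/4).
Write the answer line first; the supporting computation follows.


Answer: EG - F^2 = 2197/2304

E = 13/36, F = 0, G = 169/64; EG - F^2 = 2197/2304


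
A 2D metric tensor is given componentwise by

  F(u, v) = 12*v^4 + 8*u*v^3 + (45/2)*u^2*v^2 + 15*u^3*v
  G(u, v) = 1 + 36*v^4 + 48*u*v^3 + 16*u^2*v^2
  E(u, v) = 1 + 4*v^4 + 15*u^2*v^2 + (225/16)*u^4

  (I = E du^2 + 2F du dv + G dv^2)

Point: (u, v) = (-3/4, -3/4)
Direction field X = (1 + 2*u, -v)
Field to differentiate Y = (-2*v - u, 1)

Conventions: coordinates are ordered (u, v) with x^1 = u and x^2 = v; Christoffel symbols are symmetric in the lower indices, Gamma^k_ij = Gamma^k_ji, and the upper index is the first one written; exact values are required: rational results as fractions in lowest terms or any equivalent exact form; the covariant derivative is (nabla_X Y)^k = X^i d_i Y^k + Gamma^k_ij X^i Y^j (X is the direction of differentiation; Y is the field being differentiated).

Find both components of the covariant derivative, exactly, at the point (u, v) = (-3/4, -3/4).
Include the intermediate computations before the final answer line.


E = 46945/4096, F = 9315/512, G = 2089/64 at the point
E_u = -9315/256, E_v = -621/32, F_u = -1323/32, F_v = -891/16, G_u = -135/4, G_v = -135
EG - F^2 = 176545/4096;  g^inv = (4096/176545) * [[2089/64, -9315/512], [-9315/512, 46945/4096]]
first-kind symbols [ij,l] = (1/2)(d_i g_jl + d_j g_il - d_l g_ij): [uu,u] = E_u/2 = -9315/512, [uu,v] = F_u - E_v/2 = -2025/64, [uv,u] = E_v/2 = -621/64, [uv,v] = G_u/2 = -135/8, [vv,u] = F_v - G_u/2 = -621/16, [vv,v] = G_v/2 = -135/2
Gamma^u_ij = (G*[ij,u] - F*[ij,v])/(EG - F^2), Gamma^v_ij = (E*[ij,v] - F*[ij,u])/(EG - F^2)
Gamma_uuu = -14904/35309, Gamma_uuv = -39744/176545, Gamma_uvv = -158976/176545, Gamma_vuu = -25920/35309, Gamma_vuv = -13824/35309, Gamma_vvv = -55296/35309
X = (-1/2, 3/4), Y = (9/4, 1) at the point

Answer: (nabla_X Y)^u = -259138/176545, (nabla_X Y)^v = -28728/35309


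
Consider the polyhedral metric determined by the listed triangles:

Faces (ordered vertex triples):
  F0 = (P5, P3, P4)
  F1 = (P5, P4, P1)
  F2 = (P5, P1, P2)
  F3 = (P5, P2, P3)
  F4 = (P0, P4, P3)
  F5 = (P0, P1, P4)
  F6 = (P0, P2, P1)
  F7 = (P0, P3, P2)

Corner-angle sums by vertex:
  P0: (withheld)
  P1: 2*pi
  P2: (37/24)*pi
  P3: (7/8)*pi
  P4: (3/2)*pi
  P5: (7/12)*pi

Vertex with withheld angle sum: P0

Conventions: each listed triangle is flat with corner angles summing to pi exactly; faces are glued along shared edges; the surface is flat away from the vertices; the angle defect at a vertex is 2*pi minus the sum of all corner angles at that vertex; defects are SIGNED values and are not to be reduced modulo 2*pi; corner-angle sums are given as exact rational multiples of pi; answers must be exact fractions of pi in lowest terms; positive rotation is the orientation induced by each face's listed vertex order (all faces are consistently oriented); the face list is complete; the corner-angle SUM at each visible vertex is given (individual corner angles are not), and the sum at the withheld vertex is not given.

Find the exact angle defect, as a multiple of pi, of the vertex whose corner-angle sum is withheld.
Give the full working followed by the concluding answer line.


V = 6, E = 12, F = 8; chi = V - E + F = 2
Gauss-Bonnet: total defect = 2*pi*chi = 4*pi; visible defects sum to (7/2)*pi

Answer: defect(P0) = pi/2


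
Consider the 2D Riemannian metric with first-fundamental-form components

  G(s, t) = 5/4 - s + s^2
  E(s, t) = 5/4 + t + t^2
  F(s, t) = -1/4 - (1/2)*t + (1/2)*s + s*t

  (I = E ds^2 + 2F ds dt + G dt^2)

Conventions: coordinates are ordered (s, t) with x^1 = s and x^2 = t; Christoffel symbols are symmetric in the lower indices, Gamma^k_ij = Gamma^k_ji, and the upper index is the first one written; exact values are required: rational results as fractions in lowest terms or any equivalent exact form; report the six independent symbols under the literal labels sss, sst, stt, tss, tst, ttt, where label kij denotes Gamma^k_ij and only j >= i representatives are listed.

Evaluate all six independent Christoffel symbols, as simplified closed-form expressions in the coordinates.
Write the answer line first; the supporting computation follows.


Answer: Gamma_sss = 0, Gamma_sst = (2*t + 1)/(2*s^2 - 2*s + 2*t^2 + 2*t + 3), Gamma_stt = 0, Gamma_tss = 0, Gamma_tst = (2*s - 1)/(2*s^2 - 2*s + 2*t^2 + 2*t + 3), Gamma_ttt = 0

E = 5/4 + t + t^2; F = -1/4 - (1/2)*t + (1/2)*s + s*t; G = 5/4 - s + s^2
Gamma^k_ij = (1/2) g^{kl} (d_i g_jl + d_j g_il - d_l g_ij), with g^inv = (1/(EG-F^2)) [[G, -F], [-F, E]]
first partials: E_s = 0, E_t = 1 + 2*t, F_s = 1/2 + t, F_t = -1/2 + s, G_s = -1 + 2*s, G_t = 0
D = EG - F^2 = 3/2 + t - s + t^2 + s^2
expanded: Gamma^s_ss = (G E_s - 2F F_s + F E_t)/(2D), Gamma^s_st = (G E_t - F G_s)/(2D), Gamma^s_tt = (2G F_t - G G_s - F G_t)/(2D), Gamma^t_ss = (2E F_s - E E_t - F E_s)/(2D), Gamma^t_st = (E G_s - F E_t)/(2D), Gamma^t_tt = (E G_t - 2F F_t + F G_s)/(2D); substitute and cancel common factors


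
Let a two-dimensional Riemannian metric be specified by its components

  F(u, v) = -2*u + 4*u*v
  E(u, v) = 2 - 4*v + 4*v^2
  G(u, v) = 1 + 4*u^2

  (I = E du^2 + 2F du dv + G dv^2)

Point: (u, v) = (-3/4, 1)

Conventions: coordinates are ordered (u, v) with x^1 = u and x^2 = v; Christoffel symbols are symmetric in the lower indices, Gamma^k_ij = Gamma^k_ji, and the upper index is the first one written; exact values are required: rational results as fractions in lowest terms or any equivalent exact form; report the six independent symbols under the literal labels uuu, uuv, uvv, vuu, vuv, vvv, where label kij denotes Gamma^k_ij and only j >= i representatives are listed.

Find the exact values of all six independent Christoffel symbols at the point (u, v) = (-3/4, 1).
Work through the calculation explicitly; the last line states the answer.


E = 2, F = -3/2, G = 13/4 at the point
E_u = 0, E_v = 4, F_u = 2, F_v = -3, G_u = -6, G_v = 0
EG - F^2 = 17/4;  g^inv = (4/17) * [[13/4, 3/2], [3/2, 2]]
first-kind symbols [ij,l] = (1/2)(d_i g_jl + d_j g_il - d_l g_ij): [uu,u] = E_u/2 = 0, [uu,v] = F_u - E_v/2 = 0, [uv,u] = E_v/2 = 2, [uv,v] = G_u/2 = -3, [vv,u] = F_v - G_u/2 = 0, [vv,v] = G_v/2 = 0
Gamma^u_ij = (G*[ij,u] - F*[ij,v])/(EG - F^2), Gamma^v_ij = (E*[ij,v] - F*[ij,u])/(EG - F^2)

Answer: Gamma_uuu = 0, Gamma_uuv = 8/17, Gamma_uvv = 0, Gamma_vuu = 0, Gamma_vuv = -12/17, Gamma_vvv = 0


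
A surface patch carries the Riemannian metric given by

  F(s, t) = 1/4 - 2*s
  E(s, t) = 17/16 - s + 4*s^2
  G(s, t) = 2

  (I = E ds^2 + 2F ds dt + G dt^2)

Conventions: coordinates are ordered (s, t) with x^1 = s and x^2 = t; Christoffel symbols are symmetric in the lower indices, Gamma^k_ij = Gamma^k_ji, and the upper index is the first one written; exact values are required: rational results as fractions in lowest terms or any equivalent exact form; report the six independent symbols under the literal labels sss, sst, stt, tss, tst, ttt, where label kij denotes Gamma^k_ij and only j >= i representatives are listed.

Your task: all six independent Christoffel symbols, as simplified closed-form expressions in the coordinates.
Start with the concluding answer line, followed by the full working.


Answer: Gamma_sss = (64*s - 8)/(64*s^2 - 16*s + 33), Gamma_sst = 0, Gamma_stt = 0, Gamma_tss = -32/(64*s^2 - 16*s + 33), Gamma_tst = 0, Gamma_ttt = 0

E = 17/16 - s + 4*s^2; F = 1/4 - 2*s; G = 2
Gamma^k_ij = (1/2) g^{kl} (d_i g_jl + d_j g_il - d_l g_ij), with g^inv = (1/(EG-F^2)) [[G, -F], [-F, E]]
first partials: E_s = -1 + 8*s, E_t = 0, F_s = -2, F_t = 0, G_s = 0, G_t = 0
D = EG - F^2 = 33/16 - s + 4*s^2
expanded: Gamma^s_ss = (G E_s - 2F F_s + F E_t)/(2D), Gamma^s_st = (G E_t - F G_s)/(2D), Gamma^s_tt = (2G F_t - G G_s - F G_t)/(2D), Gamma^t_ss = (2E F_s - E E_t - F E_s)/(2D), Gamma^t_st = (E G_s - F E_t)/(2D), Gamma^t_tt = (E G_t - 2F F_t + F G_s)/(2D); substitute and cancel common factors
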